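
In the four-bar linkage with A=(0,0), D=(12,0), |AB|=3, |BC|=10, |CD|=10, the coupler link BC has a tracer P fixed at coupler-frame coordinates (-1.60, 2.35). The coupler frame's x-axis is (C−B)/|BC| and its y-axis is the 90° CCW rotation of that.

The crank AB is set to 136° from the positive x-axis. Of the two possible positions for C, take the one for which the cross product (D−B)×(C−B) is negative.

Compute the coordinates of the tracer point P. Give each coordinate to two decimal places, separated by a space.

A=(0,0), D=(12.00,0)
B = A + 3.00·(cos136°, sin136°) = (-2.1580, 2.0840)
|BD| = 14.3106
circle(B,10.00) ∩ circle(D,10.00): a=7.1553, h=6.9858
  candidates: C₊=(5.9383,7.9534) cross=99.971; C₋=(3.9037,-5.8694) cross=-99.971
  mode - wants cross < 0 → take C=(3.9037,-5.8694) (cross=-99.971)
ex = (C−B)/|BC| = (0.6062,-0.7953); ey = (0.7953,0.6062)
P = B + -1.60·ex + 2.35·ey = (-1.2589,4.7810)

-1.26 4.78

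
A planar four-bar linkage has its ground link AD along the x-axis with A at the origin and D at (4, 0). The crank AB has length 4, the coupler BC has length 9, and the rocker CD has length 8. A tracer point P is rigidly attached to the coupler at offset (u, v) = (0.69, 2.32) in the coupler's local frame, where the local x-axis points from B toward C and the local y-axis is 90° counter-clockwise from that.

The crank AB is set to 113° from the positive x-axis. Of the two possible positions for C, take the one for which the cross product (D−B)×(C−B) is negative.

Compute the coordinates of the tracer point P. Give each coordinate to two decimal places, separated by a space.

0.72 2.88

A=(0,0), D=(4.00,0)
B = A + 4.00·(cos113°, sin113°) = (-1.5629, 3.6820)
|BD| = 6.6711
circle(B,9.00) ∩ circle(D,8.00): a=4.6097, h=7.7299
  candidates: C₊=(6.5474,7.5836) cross=51.567; C₋=(-1.9854,-5.3081) cross=-51.567
  mode - wants cross < 0 → take C=(-1.9854,-5.3081) (cross=-51.567)
ex = (C−B)/|BC| = (-0.0469,-0.9989); ey = (0.9989,-0.0469)
P = B + 0.69·ex + 2.32·ey = (0.7221,2.8839)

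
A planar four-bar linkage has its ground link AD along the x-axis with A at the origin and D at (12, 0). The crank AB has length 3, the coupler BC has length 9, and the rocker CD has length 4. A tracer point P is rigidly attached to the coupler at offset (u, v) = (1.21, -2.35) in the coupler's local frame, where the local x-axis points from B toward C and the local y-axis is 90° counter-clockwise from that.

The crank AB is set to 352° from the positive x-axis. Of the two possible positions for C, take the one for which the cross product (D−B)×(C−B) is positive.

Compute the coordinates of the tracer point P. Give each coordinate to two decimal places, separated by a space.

A=(0,0), D=(12.00,0)
B = A + 3.00·(cos352°, sin352°) = (2.9708, -0.4175)
|BD| = 9.0388
circle(B,9.00) ∩ circle(D,4.00): a=8.1150, h=3.8919
  candidates: C₊=(10.8974,3.8450) cross=35.178; C₋=(11.2569,-3.9304) cross=-35.178
  mode + wants cross > 0 → take C=(10.8974,3.8450) (cross=35.178)
ex = (C−B)/|BC| = (0.8807,0.4736); ey = (-0.4736,0.8807)
P = B + 1.21·ex + -2.35·ey = (5.1495,-1.9142)

5.15 -1.91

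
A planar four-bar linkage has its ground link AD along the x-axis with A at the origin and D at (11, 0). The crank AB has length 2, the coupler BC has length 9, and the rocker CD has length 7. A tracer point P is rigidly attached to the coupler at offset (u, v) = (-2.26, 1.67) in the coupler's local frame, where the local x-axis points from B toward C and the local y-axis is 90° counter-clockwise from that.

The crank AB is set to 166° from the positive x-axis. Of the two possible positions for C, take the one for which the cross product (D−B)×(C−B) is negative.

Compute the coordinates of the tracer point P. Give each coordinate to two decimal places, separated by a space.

-2.92 3.12

A=(0,0), D=(11.00,0)
B = A + 2.00·(cos166°, sin166°) = (-1.9406, 0.4838)
|BD| = 12.9496
circle(B,9.00) ∩ circle(D,7.00): a=7.7104, h=4.6422
  candidates: C₊=(5.9378,4.8347) cross=60.115; C₋=(5.5909,-4.4432) cross=-60.115
  mode - wants cross < 0 → take C=(5.5909,-4.4432) (cross=-60.115)
ex = (C−B)/|BC| = (0.8368,-0.5475); ey = (0.5475,0.8368)
P = B + -2.26·ex + 1.67·ey = (-2.9176,3.1186)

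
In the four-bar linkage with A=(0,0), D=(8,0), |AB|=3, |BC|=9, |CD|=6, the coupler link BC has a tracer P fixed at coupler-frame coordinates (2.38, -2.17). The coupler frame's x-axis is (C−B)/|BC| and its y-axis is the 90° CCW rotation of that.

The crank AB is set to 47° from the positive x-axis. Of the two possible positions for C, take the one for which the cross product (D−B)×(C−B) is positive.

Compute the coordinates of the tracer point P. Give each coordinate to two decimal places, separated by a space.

5.06 1.05

A=(0,0), D=(8.00,0)
B = A + 3.00·(cos47°, sin47°) = (2.0460, 2.1941)
|BD| = 6.3454
circle(B,9.00) ∩ circle(D,6.00): a=6.7186, h=5.9884
  candidates: C₊=(10.4208,5.4900) cross=37.999; C₋=(6.2795,-5.7480) cross=-37.999
  mode + wants cross > 0 → take C=(10.4208,5.4900) (cross=37.999)
ex = (C−B)/|BC| = (0.9305,0.3662); ey = (-0.3662,0.9305)
P = B + 2.38·ex + -2.17·ey = (5.0553,1.0464)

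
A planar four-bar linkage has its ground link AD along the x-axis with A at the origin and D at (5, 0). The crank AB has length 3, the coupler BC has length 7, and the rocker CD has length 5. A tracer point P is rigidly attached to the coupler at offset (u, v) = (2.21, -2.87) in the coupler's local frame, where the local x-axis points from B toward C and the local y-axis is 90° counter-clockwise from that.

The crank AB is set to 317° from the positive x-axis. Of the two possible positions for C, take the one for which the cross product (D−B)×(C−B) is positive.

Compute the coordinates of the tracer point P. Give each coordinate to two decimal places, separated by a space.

A=(0,0), D=(5.00,0)
B = A + 3.00·(cos317°, sin317°) = (2.1941, -2.0460)
|BD| = 3.4727
circle(B,7.00) ∩ circle(D,5.00): a=5.1919, h=4.6951
  candidates: C₊=(3.6229,4.8066) cross=16.305; C₋=(9.1554,-2.7808) cross=-16.305
  mode + wants cross > 0 → take C=(3.6229,4.8066) (cross=16.305)
ex = (C−B)/|BC| = (0.2041,0.9789); ey = (-0.9789,0.2041)
P = B + 2.21·ex + -2.87·ey = (5.4547,-0.4684)

5.45 -0.47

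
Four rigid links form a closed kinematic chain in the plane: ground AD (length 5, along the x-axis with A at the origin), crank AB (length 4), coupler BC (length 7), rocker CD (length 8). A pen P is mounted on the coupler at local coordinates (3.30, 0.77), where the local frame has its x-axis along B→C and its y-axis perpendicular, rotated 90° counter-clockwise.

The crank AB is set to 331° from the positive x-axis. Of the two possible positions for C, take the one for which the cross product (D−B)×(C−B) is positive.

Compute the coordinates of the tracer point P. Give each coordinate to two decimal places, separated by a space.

0.16 -1.38

A=(0,0), D=(5.00,0)
B = A + 4.00·(cos331°, sin331°) = (3.4985, -1.9392)
|BD| = 2.4526
circle(B,7.00) ∩ circle(D,8.00): a=-1.8317, h=6.7561
  candidates: C₊=(-2.9649,0.7487) cross=16.570; C₋=(7.7191,-7.5237) cross=-16.570
  mode + wants cross > 0 → take C=(-2.9649,0.7487) (cross=16.570)
ex = (C−B)/|BC| = (-0.9233,0.3840); ey = (-0.3840,-0.9233)
P = B + 3.30·ex + 0.77·ey = (0.1558,-1.3831)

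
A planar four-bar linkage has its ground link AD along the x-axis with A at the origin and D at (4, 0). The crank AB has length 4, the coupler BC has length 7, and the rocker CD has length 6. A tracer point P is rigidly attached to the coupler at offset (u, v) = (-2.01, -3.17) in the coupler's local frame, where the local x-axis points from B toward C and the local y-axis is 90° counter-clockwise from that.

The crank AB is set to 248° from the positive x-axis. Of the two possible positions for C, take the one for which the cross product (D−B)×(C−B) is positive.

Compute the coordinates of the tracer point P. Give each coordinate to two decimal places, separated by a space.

1.53 -5.93

A=(0,0), D=(4.00,0)
B = A + 4.00·(cos248°, sin248°) = (-1.4984, -3.7087)
|BD| = 6.6323
circle(B,7.00) ∩ circle(D,6.00): a=4.2962, h=5.5265
  candidates: C₊=(-1.0271,3.2754) cross=36.654; C₋=(5.1537,-5.8880) cross=-36.654
  mode + wants cross > 0 → take C=(-1.0271,3.2754) (cross=36.654)
ex = (C−B)/|BC| = (0.0673,0.9977); ey = (-0.9977,0.0673)
P = B + -2.01·ex + -3.17·ey = (1.5290,-5.9276)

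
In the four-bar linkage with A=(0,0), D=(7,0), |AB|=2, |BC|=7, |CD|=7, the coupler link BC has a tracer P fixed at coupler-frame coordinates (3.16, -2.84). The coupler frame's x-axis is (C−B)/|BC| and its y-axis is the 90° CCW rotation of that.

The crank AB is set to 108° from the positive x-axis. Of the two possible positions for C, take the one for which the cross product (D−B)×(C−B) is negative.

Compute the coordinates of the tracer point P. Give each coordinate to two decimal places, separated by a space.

-2.20 -2.04

A=(0,0), D=(7.00,0)
B = A + 2.00·(cos108°, sin108°) = (-0.6180, 1.9021)
|BD| = 7.8519
circle(B,7.00) ∩ circle(D,7.00): a=3.9260, h=5.7954
  candidates: C₊=(4.5949,6.5739) cross=45.505; C₋=(1.7871,-4.6717) cross=-45.505
  mode - wants cross < 0 → take C=(1.7871,-4.6717) (cross=-45.505)
ex = (C−B)/|BC| = (0.3436,-0.9391); ey = (0.9391,0.3436)
P = B + 3.16·ex + -2.84·ey = (-2.1994,-2.0413)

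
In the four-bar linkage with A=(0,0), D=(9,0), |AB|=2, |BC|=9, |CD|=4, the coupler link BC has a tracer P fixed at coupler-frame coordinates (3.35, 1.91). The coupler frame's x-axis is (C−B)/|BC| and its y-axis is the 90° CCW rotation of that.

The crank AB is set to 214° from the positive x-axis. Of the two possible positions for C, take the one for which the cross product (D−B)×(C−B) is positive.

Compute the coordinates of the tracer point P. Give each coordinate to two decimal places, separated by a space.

0.45 2.11

A=(0,0), D=(9.00,0)
B = A + 2.00·(cos214°, sin214°) = (-1.6581, -1.1184)
|BD| = 10.7166
circle(B,9.00) ∩ circle(D,4.00): a=8.3910, h=3.2545
  candidates: C₊=(6.3474,2.9940) cross=34.877; C₋=(7.0267,-3.4794) cross=-34.877
  mode + wants cross > 0 → take C=(6.3474,2.9940) (cross=34.877)
ex = (C−B)/|BC| = (0.8895,0.4569); ey = (-0.4569,0.8895)
P = B + 3.35·ex + 1.91·ey = (0.4490,2.1113)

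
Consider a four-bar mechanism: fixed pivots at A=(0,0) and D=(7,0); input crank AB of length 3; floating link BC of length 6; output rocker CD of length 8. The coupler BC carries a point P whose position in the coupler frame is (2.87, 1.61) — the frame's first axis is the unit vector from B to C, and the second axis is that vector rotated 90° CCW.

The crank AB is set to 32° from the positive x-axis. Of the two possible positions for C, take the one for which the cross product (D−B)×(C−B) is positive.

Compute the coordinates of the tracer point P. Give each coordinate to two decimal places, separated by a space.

A=(0,0), D=(7.00,0)
B = A + 3.00·(cos32°, sin32°) = (2.5441, 1.5898)
|BD| = 4.7310
circle(B,6.00) ∩ circle(D,8.00): a=-0.5938, h=5.9705
  candidates: C₊=(3.9912,7.4126) cross=28.246; C₋=(-0.0214,-3.8341) cross=-28.246
  mode + wants cross > 0 → take C=(3.9912,7.4126) (cross=28.246)
ex = (C−B)/|BC| = (0.2412,0.9705); ey = (-0.9705,0.2412)
P = B + 2.87·ex + 1.61·ey = (1.6739,4.7633)

1.67 4.76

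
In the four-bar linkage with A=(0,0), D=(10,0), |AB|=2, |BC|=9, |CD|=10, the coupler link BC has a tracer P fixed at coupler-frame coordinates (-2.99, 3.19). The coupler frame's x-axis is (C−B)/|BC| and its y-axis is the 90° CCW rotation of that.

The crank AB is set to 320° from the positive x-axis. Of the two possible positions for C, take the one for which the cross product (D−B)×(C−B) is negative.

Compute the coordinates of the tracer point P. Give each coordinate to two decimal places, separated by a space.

2.85 2.88

A=(0,0), D=(10.00,0)
B = A + 2.00·(cos320°, sin320°) = (1.5321, -1.2856)
|BD| = 8.5649
circle(B,9.00) ∩ circle(D,10.00): a=3.1733, h=8.4220
  candidates: C₊=(3.4053,7.5173) cross=72.134; C₋=(5.9336,-9.1359) cross=-72.134
  mode - wants cross < 0 → take C=(5.9336,-9.1359) (cross=-72.134)
ex = (C−B)/|BC| = (0.4891,-0.8723); ey = (0.8723,0.4891)
P = B + -2.99·ex + 3.19·ey = (2.8523,2.8825)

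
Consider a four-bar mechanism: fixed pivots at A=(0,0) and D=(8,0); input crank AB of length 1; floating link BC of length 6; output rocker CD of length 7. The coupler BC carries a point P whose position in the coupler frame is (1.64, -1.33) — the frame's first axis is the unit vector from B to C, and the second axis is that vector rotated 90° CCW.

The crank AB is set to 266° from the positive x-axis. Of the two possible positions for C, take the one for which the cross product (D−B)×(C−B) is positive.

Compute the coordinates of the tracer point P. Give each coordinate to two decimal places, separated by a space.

A=(0,0), D=(8.00,0)
B = A + 1.00·(cos266°, sin266°) = (-0.0698, -0.9976)
|BD| = 8.1312
circle(B,6.00) ∩ circle(D,7.00): a=3.2662, h=5.0331
  candidates: C₊=(2.5543,4.3982) cross=40.925; C₋=(3.7892,-5.5919) cross=-40.925
  mode + wants cross > 0 → take C=(2.5543,4.3982) (cross=40.925)
ex = (C−B)/|BC| = (0.4373,0.8993); ey = (-0.8993,0.4373)
P = B + 1.64·ex + -1.33·ey = (1.8435,-0.1044)

1.84 -0.10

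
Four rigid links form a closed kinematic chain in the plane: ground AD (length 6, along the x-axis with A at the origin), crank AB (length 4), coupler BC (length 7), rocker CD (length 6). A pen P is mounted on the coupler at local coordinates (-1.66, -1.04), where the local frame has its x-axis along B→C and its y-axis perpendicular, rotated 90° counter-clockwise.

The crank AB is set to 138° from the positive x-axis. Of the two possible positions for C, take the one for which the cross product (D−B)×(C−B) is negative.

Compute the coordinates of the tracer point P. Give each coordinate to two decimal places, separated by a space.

A=(0,0), D=(6.00,0)
B = A + 4.00·(cos138°, sin138°) = (-2.9726, 2.6765)
|BD| = 9.3633
circle(B,7.00) ∩ circle(D,6.00): a=5.3758, h=4.4833
  candidates: C₊=(3.4605,5.4361) cross=41.979; C₋=(0.8974,-3.1564) cross=-41.979
  mode - wants cross < 0 → take C=(0.8974,-3.1564) (cross=-41.979)
ex = (C−B)/|BC| = (0.5528,-0.8333); ey = (0.8333,0.5528)
P = B + -1.66·ex + -1.04·ey = (-4.7569,3.4848)

-4.76 3.48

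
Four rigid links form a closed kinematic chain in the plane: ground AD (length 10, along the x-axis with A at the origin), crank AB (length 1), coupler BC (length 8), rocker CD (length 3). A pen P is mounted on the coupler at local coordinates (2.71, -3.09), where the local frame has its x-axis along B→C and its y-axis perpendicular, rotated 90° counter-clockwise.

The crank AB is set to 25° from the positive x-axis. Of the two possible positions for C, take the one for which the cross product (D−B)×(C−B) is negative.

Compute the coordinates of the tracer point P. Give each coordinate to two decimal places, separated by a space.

2.30 -3.44

A=(0,0), D=(10.00,0)
B = A + 1.00·(cos25°, sin25°) = (0.9063, 0.4226)
|BD| = 9.1035
circle(B,8.00) ∩ circle(D,3.00): a=7.5726, h=2.5800
  candidates: C₊=(8.5905,2.6483) cross=23.487; C₋=(8.3509,-2.5061) cross=-23.487
  mode - wants cross < 0 → take C=(8.3509,-2.5061) (cross=-23.487)
ex = (C−B)/|BC| = (0.9306,-0.3661); ey = (0.3661,0.9306)
P = B + 2.71·ex + -3.09·ey = (2.2970,-3.4450)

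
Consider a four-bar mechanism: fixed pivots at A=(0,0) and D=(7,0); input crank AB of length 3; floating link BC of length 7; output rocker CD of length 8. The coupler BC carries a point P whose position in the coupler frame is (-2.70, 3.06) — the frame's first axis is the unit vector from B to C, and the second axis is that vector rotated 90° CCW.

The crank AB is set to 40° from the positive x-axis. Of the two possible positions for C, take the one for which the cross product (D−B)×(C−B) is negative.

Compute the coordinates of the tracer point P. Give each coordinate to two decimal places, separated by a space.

A=(0,0), D=(7.00,0)
B = A + 3.00·(cos40°, sin40°) = (2.2981, 1.9284)
|BD| = 5.0819
circle(B,7.00) ∩ circle(D,8.00): a=1.0652, h=6.9185
  candidates: C₊=(5.9089,7.9252) cross=35.159; C₋=(0.6584,-4.8769) cross=-35.159
  mode - wants cross < 0 → take C=(0.6584,-4.8769) (cross=-35.159)
ex = (C−B)/|BC| = (-0.2343,-0.9722); ey = (0.9722,-0.2343)
P = B + -2.70·ex + 3.06·ey = (5.9055,3.8364)

5.91 3.84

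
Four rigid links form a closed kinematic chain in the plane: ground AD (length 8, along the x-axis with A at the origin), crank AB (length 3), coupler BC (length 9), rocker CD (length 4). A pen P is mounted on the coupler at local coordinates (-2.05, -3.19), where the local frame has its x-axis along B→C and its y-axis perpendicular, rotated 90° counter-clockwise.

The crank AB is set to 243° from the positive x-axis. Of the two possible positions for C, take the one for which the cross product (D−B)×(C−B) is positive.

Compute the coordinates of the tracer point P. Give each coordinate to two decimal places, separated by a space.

-0.87 -6.43

A=(0,0), D=(8.00,0)
B = A + 3.00·(cos243°, sin243°) = (-1.3620, -2.6730)
|BD| = 9.7361
circle(B,9.00) ∩ circle(D,4.00): a=8.2061, h=3.6958
  candidates: C₊=(5.5142,3.1338) cross=35.983; C₋=(7.5435,-3.9739) cross=-35.983
  mode + wants cross > 0 → take C=(5.5142,3.1338) (cross=35.983)
ex = (C−B)/|BC| = (0.7640,0.6452); ey = (-0.6452,0.7640)
P = B + -2.05·ex + -3.19·ey = (-0.8700,-6.4329)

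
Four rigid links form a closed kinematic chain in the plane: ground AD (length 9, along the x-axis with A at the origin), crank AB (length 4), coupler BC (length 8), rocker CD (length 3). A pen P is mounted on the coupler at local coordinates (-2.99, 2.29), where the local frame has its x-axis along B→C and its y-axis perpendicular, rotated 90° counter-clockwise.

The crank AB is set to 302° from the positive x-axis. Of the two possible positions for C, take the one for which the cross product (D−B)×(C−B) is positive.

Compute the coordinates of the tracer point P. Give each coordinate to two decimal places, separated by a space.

-1.58 -4.09

A=(0,0), D=(9.00,0)
B = A + 4.00·(cos302°, sin302°) = (2.1197, -3.3922)
|BD| = 7.6711
circle(B,8.00) ∩ circle(D,3.00): a=7.4204, h=2.9895
  candidates: C₊=(7.4532,2.5705) cross=22.933; C₋=(10.0971,-2.7922) cross=-22.933
  mode + wants cross > 0 → take C=(7.4532,2.5705) (cross=22.933)
ex = (C−B)/|BC| = (0.6667,0.7453); ey = (-0.7453,0.6667)
P = B + -2.99·ex + 2.29·ey = (-1.5805,-4.0940)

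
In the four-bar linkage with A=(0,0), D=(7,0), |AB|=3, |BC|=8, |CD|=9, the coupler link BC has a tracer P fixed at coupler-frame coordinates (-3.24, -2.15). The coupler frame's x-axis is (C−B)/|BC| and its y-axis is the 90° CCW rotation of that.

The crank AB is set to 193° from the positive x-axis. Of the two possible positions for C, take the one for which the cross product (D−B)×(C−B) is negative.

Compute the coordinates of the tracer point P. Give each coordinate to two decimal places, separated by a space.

A=(0,0), D=(7.00,0)
B = A + 3.00·(cos193°, sin193°) = (-2.9231, -0.6749)
|BD| = 9.9460
circle(B,8.00) ∩ circle(D,9.00): a=4.1184, h=6.8585
  candidates: C₊=(0.7204,6.4473) cross=68.215; C₋=(1.6512,-7.2381) cross=-68.215
  mode - wants cross < 0 → take C=(1.6512,-7.2381) (cross=-68.215)
ex = (C−B)/|BC| = (0.5718,-0.8204); ey = (0.8204,0.5718)
P = B + -3.24·ex + -2.15·ey = (-6.5396,0.7539)

-6.54 0.75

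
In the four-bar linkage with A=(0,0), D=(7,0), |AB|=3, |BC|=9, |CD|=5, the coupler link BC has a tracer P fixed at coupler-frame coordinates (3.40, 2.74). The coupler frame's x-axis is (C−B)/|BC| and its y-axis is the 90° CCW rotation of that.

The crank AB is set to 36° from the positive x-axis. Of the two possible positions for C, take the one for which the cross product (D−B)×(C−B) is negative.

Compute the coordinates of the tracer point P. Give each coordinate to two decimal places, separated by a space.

6.76 1.22

A=(0,0), D=(7.00,0)
B = A + 3.00·(cos36°, sin36°) = (2.4271, 1.7634)
|BD| = 4.9012
circle(B,9.00) ∩ circle(D,5.00): a=8.1635, h=3.7891
  candidates: C₊=(11.4071,2.3616) cross=18.571; C₋=(8.6807,-4.7091) cross=-18.571
  mode - wants cross < 0 → take C=(8.6807,-4.7091) (cross=-18.571)
ex = (C−B)/|BC| = (0.6948,-0.7192); ey = (0.7192,0.6948)
P = B + 3.40·ex + 2.74·ey = (6.7600,1.2221)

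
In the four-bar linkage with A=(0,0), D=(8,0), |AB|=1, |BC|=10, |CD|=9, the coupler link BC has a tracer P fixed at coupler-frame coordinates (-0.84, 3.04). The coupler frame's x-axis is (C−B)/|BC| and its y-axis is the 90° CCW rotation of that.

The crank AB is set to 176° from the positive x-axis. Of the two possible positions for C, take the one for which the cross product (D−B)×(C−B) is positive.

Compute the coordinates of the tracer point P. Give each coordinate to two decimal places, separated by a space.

A=(0,0), D=(8.00,0)
B = A + 1.00·(cos176°, sin176°) = (-0.9976, 0.0698)
|BD| = 8.9978
circle(B,10.00) ∩ circle(D,9.00): a=5.5547, h=8.3153
  candidates: C₊=(4.6215,8.3418) cross=74.820; C₋=(4.4925,-8.2884) cross=-74.820
  mode + wants cross > 0 → take C=(4.6215,8.3418) (cross=74.820)
ex = (C−B)/|BC| = (0.5619,0.8272); ey = (-0.8272,0.5619)
P = B + -0.84·ex + 3.04·ey = (-3.9843,1.0831)

-3.98 1.08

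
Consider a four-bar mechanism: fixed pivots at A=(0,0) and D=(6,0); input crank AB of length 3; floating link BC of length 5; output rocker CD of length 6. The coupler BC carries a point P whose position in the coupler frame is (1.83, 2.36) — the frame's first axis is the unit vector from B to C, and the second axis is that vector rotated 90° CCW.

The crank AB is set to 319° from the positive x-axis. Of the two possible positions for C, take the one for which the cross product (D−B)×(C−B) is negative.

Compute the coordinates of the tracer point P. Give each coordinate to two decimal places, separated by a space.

5.25 -2.00

A=(0,0), D=(6.00,0)
B = A + 3.00·(cos319°, sin319°) = (2.2641, -1.9682)
|BD| = 4.2226
circle(B,5.00) ∩ circle(D,6.00): a=0.8088, h=4.9342
  candidates: C₊=(0.6799,2.7742) cross=20.835; C₋=(5.2795,-5.9566) cross=-20.835
  mode - wants cross < 0 → take C=(5.2795,-5.9566) (cross=-20.835)
ex = (C−B)/|BC| = (0.6031,-0.7977); ey = (0.7977,0.6031)
P = B + 1.83·ex + 2.36·ey = (5.2503,-2.0047)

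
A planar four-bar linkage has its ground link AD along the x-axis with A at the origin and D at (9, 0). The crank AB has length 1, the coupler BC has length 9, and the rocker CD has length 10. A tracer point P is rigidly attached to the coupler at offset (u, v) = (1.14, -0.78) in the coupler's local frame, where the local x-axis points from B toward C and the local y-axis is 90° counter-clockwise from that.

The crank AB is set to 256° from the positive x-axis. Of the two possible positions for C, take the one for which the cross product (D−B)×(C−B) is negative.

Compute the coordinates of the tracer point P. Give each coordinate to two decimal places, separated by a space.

-0.35 -2.35

A=(0,0), D=(9.00,0)
B = A + 1.00·(cos256°, sin256°) = (-0.2419, -0.9703)
|BD| = 9.2927
circle(B,9.00) ∩ circle(D,10.00): a=3.6241, h=8.2381
  candidates: C₊=(2.5021,7.6012) cross=76.554; C₋=(4.2225,-8.7850) cross=-76.554
  mode - wants cross < 0 → take C=(4.2225,-8.7850) (cross=-76.554)
ex = (C−B)/|BC| = (0.4960,-0.8683); ey = (0.8683,0.4960)
P = B + 1.14·ex + -0.78·ey = (-0.3537,-2.3471)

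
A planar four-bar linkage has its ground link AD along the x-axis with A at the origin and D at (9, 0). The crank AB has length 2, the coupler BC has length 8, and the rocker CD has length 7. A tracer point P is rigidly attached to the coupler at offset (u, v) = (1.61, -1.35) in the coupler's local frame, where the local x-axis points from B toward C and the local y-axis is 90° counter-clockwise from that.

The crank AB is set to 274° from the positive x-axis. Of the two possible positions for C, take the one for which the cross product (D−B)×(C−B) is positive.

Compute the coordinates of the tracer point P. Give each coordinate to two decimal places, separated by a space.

2.11 -1.26

A=(0,0), D=(9.00,0)
B = A + 2.00·(cos274°, sin274°) = (0.1395, -1.9951)
|BD| = 9.0823
circle(B,8.00) ∩ circle(D,7.00): a=5.3669, h=5.9326
  candidates: C₊=(4.0721,4.9715) cross=53.882; C₋=(6.6786,-6.6039) cross=-53.882
  mode + wants cross > 0 → take C=(4.0721,4.9715) (cross=53.882)
ex = (C−B)/|BC| = (0.4916,0.8708); ey = (-0.8708,0.4916)
P = B + 1.61·ex + -1.35·ey = (2.1066,-1.2567)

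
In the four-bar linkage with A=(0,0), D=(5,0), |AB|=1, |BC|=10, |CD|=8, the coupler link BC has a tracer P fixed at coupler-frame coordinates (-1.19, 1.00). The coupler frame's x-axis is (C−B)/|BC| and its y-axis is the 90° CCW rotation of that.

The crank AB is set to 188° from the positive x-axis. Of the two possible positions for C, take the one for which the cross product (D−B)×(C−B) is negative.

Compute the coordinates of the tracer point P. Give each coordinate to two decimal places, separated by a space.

A=(0,0), D=(5.00,0)
B = A + 1.00·(cos188°, sin188°) = (-0.9903, -0.1392)
|BD| = 5.9919
circle(B,10.00) ∩ circle(D,8.00): a=6.0000, h=8.0000
  candidates: C₊=(4.8223,7.9980) cross=47.935; C₋=(5.1939,-7.9976) cross=-47.935
  mode - wants cross < 0 → take C=(5.1939,-7.9976) (cross=-47.935)
ex = (C−B)/|BC| = (0.6184,-0.7858); ey = (0.7858,0.6184)
P = B + -1.19·ex + 1.00·ey = (-0.9403,1.4144)

-0.94 1.41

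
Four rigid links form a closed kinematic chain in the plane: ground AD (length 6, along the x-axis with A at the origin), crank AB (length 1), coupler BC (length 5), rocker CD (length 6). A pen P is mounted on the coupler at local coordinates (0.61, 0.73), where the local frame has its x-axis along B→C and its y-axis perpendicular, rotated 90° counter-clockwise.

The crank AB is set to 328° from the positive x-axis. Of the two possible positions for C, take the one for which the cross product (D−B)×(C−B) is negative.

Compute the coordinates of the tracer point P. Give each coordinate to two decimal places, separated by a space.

1.76 -0.80

A=(0,0), D=(6.00,0)
B = A + 1.00·(cos328°, sin328°) = (0.8480, -0.5299)
|BD| = 5.1791
circle(B,5.00) ∩ circle(D,6.00): a=1.5276, h=4.7609
  candidates: C₊=(1.8805,4.3623) cross=24.657; C₋=(2.8548,-5.1096) cross=-24.657
  mode - wants cross < 0 → take C=(2.8548,-5.1096) (cross=-24.657)
ex = (C−B)/|BC| = (0.4013,-0.9159); ey = (0.9159,0.4013)
P = B + 0.61·ex + 0.73·ey = (1.7615,-0.7957)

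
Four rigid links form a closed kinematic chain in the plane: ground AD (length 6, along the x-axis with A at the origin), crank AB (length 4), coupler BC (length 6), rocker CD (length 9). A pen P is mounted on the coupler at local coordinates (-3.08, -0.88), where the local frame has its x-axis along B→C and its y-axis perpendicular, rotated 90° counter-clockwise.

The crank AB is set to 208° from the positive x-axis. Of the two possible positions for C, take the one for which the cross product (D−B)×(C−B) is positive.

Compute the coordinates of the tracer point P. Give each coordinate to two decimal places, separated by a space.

A=(0,0), D=(6.00,0)
B = A + 4.00·(cos208°, sin208°) = (-3.5318, -1.8779)
|BD| = 9.7150
circle(B,6.00) ∩ circle(D,9.00): a=2.5415, h=5.4351
  candidates: C₊=(-2.0888,3.9460) cross=52.802; C₋=(0.0124,-6.7193) cross=-52.802
  mode + wants cross > 0 → take C=(-2.0888,3.9460) (cross=52.802)
ex = (C−B)/|BC| = (0.2405,0.9707); ey = (-0.9707,0.2405)
P = B + -3.08·ex + -0.88·ey = (-3.4183,-5.0791)

-3.42 -5.08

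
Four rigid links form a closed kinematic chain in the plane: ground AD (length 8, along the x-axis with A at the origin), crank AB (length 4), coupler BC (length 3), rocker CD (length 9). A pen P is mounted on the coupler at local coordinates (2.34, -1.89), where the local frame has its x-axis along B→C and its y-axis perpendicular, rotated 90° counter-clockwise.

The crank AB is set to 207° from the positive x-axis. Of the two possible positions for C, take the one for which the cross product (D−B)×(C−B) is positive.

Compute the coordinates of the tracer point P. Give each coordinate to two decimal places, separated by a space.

-0.58 -2.22

A=(0,0), D=(8.00,0)
B = A + 4.00·(cos207°, sin207°) = (-3.5640, -1.8160)
|BD| = 11.7057
circle(B,3.00) ∩ circle(D,9.00): a=2.7775, h=1.1339
  candidates: C₊=(-0.9961,-0.2649) cross=13.273; C₋=(-0.6443,-2.5053) cross=-13.273
  mode + wants cross > 0 → take C=(-0.9961,-0.2649) (cross=13.273)
ex = (C−B)/|BC| = (0.8560,0.5170); ey = (-0.5170,0.8560)
P = B + 2.34·ex + -1.89·ey = (-0.5839,-2.2239)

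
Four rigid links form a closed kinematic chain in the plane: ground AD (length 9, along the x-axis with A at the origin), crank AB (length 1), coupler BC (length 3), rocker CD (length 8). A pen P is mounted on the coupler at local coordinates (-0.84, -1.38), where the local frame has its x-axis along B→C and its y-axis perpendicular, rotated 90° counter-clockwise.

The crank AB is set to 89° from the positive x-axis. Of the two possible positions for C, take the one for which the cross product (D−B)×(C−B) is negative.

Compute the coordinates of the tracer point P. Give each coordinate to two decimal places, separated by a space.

A=(0,0), D=(9.00,0)
B = A + 1.00·(cos89°, sin89°) = (0.0175, 0.9998)
|BD| = 9.0380
circle(B,3.00) ∩ circle(D,8.00): a=1.4763, h=2.6116
  candidates: C₊=(1.7736,3.4321) cross=23.604; C₋=(1.1958,-1.7591) cross=-23.604
  mode - wants cross < 0 → take C=(1.1958,-1.7591) (cross=-23.604)
ex = (C−B)/|BC| = (0.3928,-0.9196); ey = (0.9196,0.3928)
P = B + -0.84·ex + -1.38·ey = (-1.5816,1.2303)

-1.58 1.23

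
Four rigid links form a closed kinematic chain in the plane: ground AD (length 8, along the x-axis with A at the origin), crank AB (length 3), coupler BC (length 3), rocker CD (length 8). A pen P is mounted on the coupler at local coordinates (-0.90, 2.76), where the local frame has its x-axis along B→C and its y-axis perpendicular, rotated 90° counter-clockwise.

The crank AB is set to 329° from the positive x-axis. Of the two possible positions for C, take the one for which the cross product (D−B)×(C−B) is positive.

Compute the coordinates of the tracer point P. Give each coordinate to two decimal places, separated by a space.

1.92 -4.37

A=(0,0), D=(8.00,0)
B = A + 3.00·(cos329°, sin329°) = (2.5715, -1.5451)
|BD| = 5.6441
circle(B,3.00) ∩ circle(D,8.00): a=-2.0503, h=2.1901
  candidates: C₊=(0.0000,0.0000) cross=12.361; C₋=(1.1991,-4.2128) cross=-12.361
  mode + wants cross > 0 → take C=(0.0000,0.0000) (cross=12.361)
ex = (C−B)/|BC| = (-0.8572,0.5150); ey = (-0.5150,-0.8572)
P = B + -0.90·ex + 2.76·ey = (1.9214,-4.3744)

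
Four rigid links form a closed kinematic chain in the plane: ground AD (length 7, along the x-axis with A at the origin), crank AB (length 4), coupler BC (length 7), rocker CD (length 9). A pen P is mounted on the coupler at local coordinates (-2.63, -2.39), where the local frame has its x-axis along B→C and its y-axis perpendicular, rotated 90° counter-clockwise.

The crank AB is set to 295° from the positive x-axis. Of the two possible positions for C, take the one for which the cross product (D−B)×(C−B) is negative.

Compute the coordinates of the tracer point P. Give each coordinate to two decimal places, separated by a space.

-1.83 -3.16

A=(0,0), D=(7.00,0)
B = A + 4.00·(cos295°, sin295°) = (1.6905, -3.6252)
|BD| = 6.4291
circle(B,7.00) ∩ circle(D,9.00): a=0.7259, h=6.9623
  candidates: C₊=(-1.6359,2.5339) cross=44.761; C₋=(6.2158,-8.9658) cross=-44.761
  mode - wants cross < 0 → take C=(6.2158,-8.9658) (cross=-44.761)
ex = (C−B)/|BC| = (0.6465,-0.7629); ey = (0.7629,0.6465)
P = B + -2.63·ex + -2.39·ey = (-1.8332,-3.1638)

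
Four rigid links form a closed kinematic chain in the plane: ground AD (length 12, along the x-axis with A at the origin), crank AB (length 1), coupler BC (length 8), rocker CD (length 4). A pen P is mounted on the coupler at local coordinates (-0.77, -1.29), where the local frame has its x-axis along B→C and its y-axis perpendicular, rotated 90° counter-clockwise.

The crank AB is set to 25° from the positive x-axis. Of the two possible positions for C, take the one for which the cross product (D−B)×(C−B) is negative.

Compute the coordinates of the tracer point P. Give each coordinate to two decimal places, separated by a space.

A=(0,0), D=(12.00,0)
B = A + 1.00·(cos25°, sin25°) = (0.9063, 0.4226)
|BD| = 11.1017
circle(B,8.00) ∩ circle(D,4.00): a=7.7127, h=2.1247
  candidates: C₊=(8.6943,2.2522) cross=23.588; C₋=(8.5325,-1.9942) cross=-23.588
  mode - wants cross < 0 → take C=(8.5325,-1.9942) (cross=-23.588)
ex = (C−B)/|BC| = (0.9533,-0.3021); ey = (0.3021,0.9533)
P = B + -0.77·ex + -1.29·ey = (-0.2174,-0.5745)

-0.22 -0.57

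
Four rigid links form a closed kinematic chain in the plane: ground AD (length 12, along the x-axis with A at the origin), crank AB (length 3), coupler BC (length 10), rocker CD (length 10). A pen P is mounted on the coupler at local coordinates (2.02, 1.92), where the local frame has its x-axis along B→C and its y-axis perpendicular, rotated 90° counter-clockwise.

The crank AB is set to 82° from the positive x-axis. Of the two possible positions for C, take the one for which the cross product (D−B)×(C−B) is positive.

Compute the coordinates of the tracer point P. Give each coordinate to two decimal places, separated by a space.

0.78 5.73

A=(0,0), D=(12.00,0)
B = A + 3.00·(cos82°, sin82°) = (0.4175, 2.9708)
|BD| = 11.9574
circle(B,10.00) ∩ circle(D,10.00): a=5.9787, h=8.0159
  candidates: C₊=(8.2003,9.2500) cross=95.850; C₋=(4.2172,-6.2792) cross=-95.850
  mode + wants cross > 0 → take C=(8.2003,9.2500) (cross=95.850)
ex = (C−B)/|BC| = (0.7783,0.6279); ey = (-0.6279,0.7783)
P = B + 2.02·ex + 1.92·ey = (0.7840,5.7335)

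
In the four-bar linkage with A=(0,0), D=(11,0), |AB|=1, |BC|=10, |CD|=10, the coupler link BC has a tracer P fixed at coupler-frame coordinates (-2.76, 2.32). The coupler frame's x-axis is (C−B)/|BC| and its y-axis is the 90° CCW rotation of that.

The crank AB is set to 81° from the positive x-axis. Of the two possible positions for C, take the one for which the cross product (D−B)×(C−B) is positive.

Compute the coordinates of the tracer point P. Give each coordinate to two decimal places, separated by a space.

A=(0,0), D=(11.00,0)
B = A + 1.00·(cos81°, sin81°) = (0.1564, 0.9877)
|BD| = 10.8885
circle(B,10.00) ∩ circle(D,10.00): a=5.4442, h=8.3881
  candidates: C₊=(6.3391,8.8474) cross=91.334; C₋=(4.8173,-7.8597) cross=-91.334
  mode + wants cross > 0 → take C=(6.3391,8.8474) (cross=91.334)
ex = (C−B)/|BC| = (0.6183,0.7860); ey = (-0.7860,0.6183)
P = B + -2.76·ex + 2.32·ey = (-3.3734,0.2528)

-3.37 0.25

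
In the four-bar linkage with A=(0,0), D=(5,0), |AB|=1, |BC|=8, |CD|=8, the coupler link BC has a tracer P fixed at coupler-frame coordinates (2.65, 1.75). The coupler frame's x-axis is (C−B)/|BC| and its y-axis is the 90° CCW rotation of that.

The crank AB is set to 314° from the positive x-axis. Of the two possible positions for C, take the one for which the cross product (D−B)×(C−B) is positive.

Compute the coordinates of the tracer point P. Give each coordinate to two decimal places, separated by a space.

-0.75 2.11

A=(0,0), D=(5.00,0)
B = A + 1.00·(cos314°, sin314°) = (0.6947, -0.7193)
|BD| = 4.3650
circle(B,8.00) ∩ circle(D,8.00): a=2.1825, h=7.6965
  candidates: C₊=(1.5790,7.2316) cross=33.596; C₋=(4.1157,-7.9510) cross=-33.596
  mode + wants cross > 0 → take C=(1.5790,7.2316) (cross=33.596)
ex = (C−B)/|BC| = (0.1105,0.9939); ey = (-0.9939,0.1105)
P = B + 2.65·ex + 1.75·ey = (-0.7517,2.1079)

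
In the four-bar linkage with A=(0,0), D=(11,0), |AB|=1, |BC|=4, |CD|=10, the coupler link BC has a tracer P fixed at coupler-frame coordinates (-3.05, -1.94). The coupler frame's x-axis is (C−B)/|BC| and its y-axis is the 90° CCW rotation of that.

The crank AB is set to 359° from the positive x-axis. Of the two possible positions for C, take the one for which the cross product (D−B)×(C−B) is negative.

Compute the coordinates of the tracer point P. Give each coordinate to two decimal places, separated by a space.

A=(0,0), D=(11.00,0)
B = A + 1.00·(cos359°, sin359°) = (0.9998, -0.0175)
|BD| = 10.0002
circle(B,4.00) ∩ circle(D,10.00): a=0.8002, h=3.9192
  candidates: C₊=(1.7932,3.9031) cross=39.192; C₋=(1.8068,-3.9352) cross=-39.192
  mode - wants cross < 0 → take C=(1.8068,-3.9352) (cross=-39.192)
ex = (C−B)/|BC| = (0.2017,-0.9794); ey = (0.9794,0.2017)
P = B + -3.05·ex + -1.94·ey = (-1.5156,2.5784)

-1.52 2.58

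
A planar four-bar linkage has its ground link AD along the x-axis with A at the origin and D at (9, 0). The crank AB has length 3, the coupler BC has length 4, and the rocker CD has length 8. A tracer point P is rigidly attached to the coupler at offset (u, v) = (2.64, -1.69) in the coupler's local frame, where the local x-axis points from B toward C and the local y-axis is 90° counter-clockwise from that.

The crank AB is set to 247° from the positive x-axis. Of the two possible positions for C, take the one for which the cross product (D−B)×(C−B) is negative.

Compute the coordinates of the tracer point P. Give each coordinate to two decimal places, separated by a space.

0.44 -5.45

A=(0,0), D=(9.00,0)
B = A + 3.00·(cos247°, sin247°) = (-1.1722, -2.7615)
|BD| = 10.5404
circle(B,4.00) ∩ circle(D,8.00): a=2.9932, h=2.6534
  candidates: C₊=(1.0213,0.5834) cross=27.968; C₋=(2.4117,-4.5380) cross=-27.968
  mode - wants cross < 0 → take C=(2.4117,-4.5380) (cross=-27.968)
ex = (C−B)/|BC| = (0.8960,-0.4441); ey = (0.4441,0.8960)
P = B + 2.64·ex + -1.69·ey = (0.4426,-5.4482)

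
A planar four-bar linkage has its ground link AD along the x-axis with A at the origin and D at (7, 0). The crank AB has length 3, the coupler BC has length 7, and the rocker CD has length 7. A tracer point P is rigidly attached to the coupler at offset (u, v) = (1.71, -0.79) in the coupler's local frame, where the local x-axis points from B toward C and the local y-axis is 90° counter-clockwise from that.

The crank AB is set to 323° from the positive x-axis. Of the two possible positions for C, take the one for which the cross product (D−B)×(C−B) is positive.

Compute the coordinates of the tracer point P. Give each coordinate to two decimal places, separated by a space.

A=(0,0), D=(7.00,0)
B = A + 3.00·(cos323°, sin323°) = (2.3959, -1.8054)
|BD| = 4.9454
circle(B,7.00) ∩ circle(D,7.00): a=2.4727, h=6.5487
  candidates: C₊=(2.3072,5.1940) cross=32.386; C₋=(7.0887,-6.9994) cross=-32.386
  mode + wants cross > 0 → take C=(2.3072,5.1940) (cross=32.386)
ex = (C−B)/|BC| = (-0.0127,0.9999); ey = (-0.9999,-0.0127)
P = B + 1.71·ex + -0.79·ey = (3.1642,-0.0856)

3.16 -0.09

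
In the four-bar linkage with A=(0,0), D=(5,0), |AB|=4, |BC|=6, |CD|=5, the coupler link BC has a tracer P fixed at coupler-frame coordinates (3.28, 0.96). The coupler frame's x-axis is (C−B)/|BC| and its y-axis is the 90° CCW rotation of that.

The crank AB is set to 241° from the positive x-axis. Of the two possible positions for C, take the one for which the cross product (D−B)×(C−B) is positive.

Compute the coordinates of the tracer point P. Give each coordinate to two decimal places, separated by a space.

A=(0,0), D=(5.00,0)
B = A + 4.00·(cos241°, sin241°) = (-1.9392, -3.4985)
|BD| = 7.7713
circle(B,6.00) ∩ circle(D,5.00): a=4.5934, h=3.8602
  candidates: C₊=(0.4246,2.0163) cross=29.998; C₋=(3.9001,-4.8775) cross=-29.998
  mode + wants cross > 0 → take C=(0.4246,2.0163) (cross=29.998)
ex = (C−B)/|BC| = (0.3940,0.9191); ey = (-0.9191,0.3940)
P = B + 3.28·ex + 0.96·ey = (-1.5294,-0.1055)

-1.53 -0.11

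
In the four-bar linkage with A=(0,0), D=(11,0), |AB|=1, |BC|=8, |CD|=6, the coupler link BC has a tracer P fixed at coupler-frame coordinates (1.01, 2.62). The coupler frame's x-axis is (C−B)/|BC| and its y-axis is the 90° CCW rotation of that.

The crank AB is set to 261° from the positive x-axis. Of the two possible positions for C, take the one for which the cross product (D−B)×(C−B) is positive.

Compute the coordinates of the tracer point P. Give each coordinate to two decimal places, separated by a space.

A=(0,0), D=(11.00,0)
B = A + 1.00·(cos261°, sin261°) = (-0.1564, -0.9877)
|BD| = 11.2001
circle(B,8.00) ∩ circle(D,6.00): a=6.8500, h=4.1324
  candidates: C₊=(6.3025,3.7327) cross=46.284; C₋=(7.0313,-4.5000) cross=-46.284
  mode + wants cross > 0 → take C=(6.3025,3.7327) (cross=46.284)
ex = (C−B)/|BC| = (0.8074,0.5901); ey = (-0.5901,0.8074)
P = B + 1.01·ex + 2.62·ey = (-0.8869,1.7236)

-0.89 1.72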